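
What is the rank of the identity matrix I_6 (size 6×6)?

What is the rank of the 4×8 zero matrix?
rank(I_6) = 6, rank(0) = 0

The identity I_6 has 6 columns that are the standard basis vectors e_1, …, e_6. These are linearly independent, so all 6 columns are pivots and rank(I_6) = 6.
The 4×8 zero matrix has every entry zero, so every row is the zero row and there are no pivots; rank(0) = 0.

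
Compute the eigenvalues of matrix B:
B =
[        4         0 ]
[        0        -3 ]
λ = -3, 4

Solve det(B - λI) = 0. For a 2×2 matrix the characteristic equation is λ² - (trace)λ + det = 0.
trace(B) = a + d = 4 - 3 = 1.
det(B) = a*d - b*c = (4)*(-3) - (0)*(0) = -12 - 0 = -12.
Characteristic equation: λ² - (1)λ + (-12) = 0.
Discriminant = (1)² - 4*(-12) = 1 + 48 = 49.
λ = (1 ± √49) / 2 = (1 ± 7) / 2 = -3, 4.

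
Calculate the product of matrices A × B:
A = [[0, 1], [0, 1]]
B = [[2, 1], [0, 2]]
[[0, 2], [0, 2]]

Matrix multiplication:
C[0][0] = 0×2 + 1×0 = 0
C[0][1] = 0×1 + 1×2 = 2
C[1][0] = 0×2 + 1×0 = 0
C[1][1] = 0×1 + 1×2 = 2
Result: [[0, 2], [0, 2]]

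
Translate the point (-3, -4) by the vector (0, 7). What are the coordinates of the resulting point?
(-3, 3)

Translation by (0, 7):
x' = -3 + 0 = -3
y' = -4 + 7 = 3
Homogeneous matrix: [[1, 0, 0], [0, 1, 7], [0, 0, 1]]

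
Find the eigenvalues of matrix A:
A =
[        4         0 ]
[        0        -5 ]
λ = -5, 4

Solve det(A - λI) = 0. For a 2×2 matrix the characteristic equation is λ² - (trace)λ + det = 0.
trace(A) = a + d = 4 - 5 = -1.
det(A) = a*d - b*c = (4)*(-5) - (0)*(0) = -20 - 0 = -20.
Characteristic equation: λ² - (-1)λ + (-20) = 0.
Discriminant = (-1)² - 4*(-20) = 1 + 80 = 81.
λ = (-1 ± √81) / 2 = (-1 ± 9) / 2 = -5, 4.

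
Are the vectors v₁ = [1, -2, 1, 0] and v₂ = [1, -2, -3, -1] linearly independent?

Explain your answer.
Yes, linearly independent

Two vectors are linearly dependent iff one is a scalar multiple of the other.
No single scalar k satisfies v₂ = k·v₁ (the ratios of corresponding entries disagree), so v₁ and v₂ are linearly independent.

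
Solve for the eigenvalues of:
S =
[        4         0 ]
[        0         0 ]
λ = 0, 4

Solve det(S - λI) = 0. For a 2×2 matrix the characteristic equation is λ² - (trace)λ + det = 0.
trace(S) = a + d = 4 + 0 = 4.
det(S) = a*d - b*c = (4)*(0) - (0)*(0) = 0 - 0 = 0.
Characteristic equation: λ² - (4)λ + (0) = 0.
Discriminant = (4)² - 4*(0) = 16 - 0 = 16.
λ = (4 ± √16) / 2 = (4 ± 4) / 2 = 0, 4.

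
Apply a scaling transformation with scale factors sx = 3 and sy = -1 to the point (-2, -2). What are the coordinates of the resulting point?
(-6, 2)

Scaling matrix:
[[3, 0], [0, -1]]
Result: (-2 × 3, -2 × -1) = (-6, 2)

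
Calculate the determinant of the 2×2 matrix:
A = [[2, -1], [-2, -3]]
-8

For A = [[a, b], [c, d]], det(A) = a*d - b*c.
det(A) = (2)*(-3) - (-1)*(-2) = -6 - 2 = -8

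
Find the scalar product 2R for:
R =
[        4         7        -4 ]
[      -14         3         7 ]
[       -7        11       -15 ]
2R =
[        8        14        -8 ]
[      -28         6        14 ]
[      -14        22       -30 ]

Scalar multiplication is elementwise: (2R)[i][j] = 2 * R[i][j].
  (2R)[0][0] = 2 * (4) = 8
  (2R)[0][1] = 2 * (7) = 14
  (2R)[0][2] = 2 * (-4) = -8
  (2R)[1][0] = 2 * (-14) = -28
  (2R)[1][1] = 2 * (3) = 6
  (2R)[1][2] = 2 * (7) = 14
  (2R)[2][0] = 2 * (-7) = -14
  (2R)[2][1] = 2 * (11) = 22
  (2R)[2][2] = 2 * (-15) = -30
2R =
[        8        14        -8 ]
[      -28         6        14 ]
[      -14        22       -30 ]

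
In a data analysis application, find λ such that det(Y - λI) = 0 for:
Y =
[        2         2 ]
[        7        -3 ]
λ = -5, 4

Solve det(Y - λI) = 0. For a 2×2 matrix the characteristic equation is λ² - (trace)λ + det = 0.
trace(Y) = a + d = 2 - 3 = -1.
det(Y) = a*d - b*c = (2)*(-3) - (2)*(7) = -6 - 14 = -20.
Characteristic equation: λ² - (-1)λ + (-20) = 0.
Discriminant = (-1)² - 4*(-20) = 1 + 80 = 81.
λ = (-1 ± √81) / 2 = (-1 ± 9) / 2 = -5, 4.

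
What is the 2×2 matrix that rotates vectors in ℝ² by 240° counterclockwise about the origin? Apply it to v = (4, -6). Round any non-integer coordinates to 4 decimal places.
R = [[-1/2, √3/2], [-√3/2, -1/2]]; R·v = (-7.1962, -0.4641)

A counterclockwise rotation by angle θ in ℝ² has matrix R(θ) = [[cos θ, -sin θ], [sin θ, cos θ]].
For θ = 240°: cos θ = -1/2, sin θ = -√3/2.
R(240°) = [[-1/2, √3/2], [-√3/2, -1/2]].
R·v = [-1/2·4 + (√3/2)·-6, -√3/2·4 + -1/2·-6] = (-7.1962, -0.4641).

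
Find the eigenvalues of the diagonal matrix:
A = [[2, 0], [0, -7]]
λ₁ = 2, λ₂ = -7

The characteristic polynomial of A is det(A - λI) = (2 - λ)(-7 - λ) = 0.
The roots are λ = 2 and λ = -7, so the eigenvalues are the diagonal entries.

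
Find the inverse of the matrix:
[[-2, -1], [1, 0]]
[[0, 1], [-1, -2]]

For [[a,b],[c,d]], inverse = (1/det)·[[d,-b],[-c,a]]
det = -2·0 - -1·1 = 1
Inverse = (1/1)·[[0, 1], [-1, -2]]
        = [[0, 1], [-1, -2]]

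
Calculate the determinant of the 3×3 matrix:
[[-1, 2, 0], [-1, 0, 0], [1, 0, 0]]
0

Expansion along first row:
det = -1·det([[0,0],[0,0]]) - 2·det([[-1,0],[1,0]]) + 0·det([[-1,0],[1,0]])
    = -1·(0·0 - 0·0) - 2·(-1·0 - 0·1) + 0·(-1·0 - 0·1)
    = -1·0 - 2·0 + 0·0
    = 0 + 0 + 0 = 0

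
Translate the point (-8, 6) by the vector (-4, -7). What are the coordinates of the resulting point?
(-12, -1)

Translation by (-4, -7):
x' = -8 + -4 = -12
y' = 6 + -7 = -1
Homogeneous matrix: [[1, 0, -4], [0, 1, -7], [0, 0, 1]]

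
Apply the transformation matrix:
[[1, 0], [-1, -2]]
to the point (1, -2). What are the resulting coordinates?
(1, 3)

Matrix multiplication:
[[1, 0], [-1, -2]] × [1, -2]ᵀ
= [1×1 + 0×-2, -1×1 + -2×-2]ᵀ
= [1.0000, 3.0000]ᵀ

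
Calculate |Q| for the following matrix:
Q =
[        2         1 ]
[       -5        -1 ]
det(Q) = 3

For a 2×2 matrix [[a, b], [c, d]], det = a*d - b*c.
det(Q) = (2)*(-1) - (1)*(-5) = -2 + 5 = 3.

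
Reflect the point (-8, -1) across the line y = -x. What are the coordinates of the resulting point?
(1, 8)

Reflection across line y = -x: (-8, -1) → (1, 8)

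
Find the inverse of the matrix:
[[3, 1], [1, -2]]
[[2/7, 1/7], [1/7, -3/7]]

For [[a,b],[c,d]], inverse = (1/det)·[[d,-b],[-c,a]]
det = 3·-2 - 1·1 = -7
Inverse = (1/-7)·[[-2, -1], [-1, 3]]
        = [[2/7, 1/7], [1/7, -3/7]]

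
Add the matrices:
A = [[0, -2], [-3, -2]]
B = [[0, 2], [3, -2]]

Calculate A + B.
[[0, 0], [0, -4]]

Add corresponding elements:
(0)+(0)=0
(-2)+(2)=0
(-3)+(3)=0
(-2)+(-2)=-4
A + B = [[0, 0], [0, -4]]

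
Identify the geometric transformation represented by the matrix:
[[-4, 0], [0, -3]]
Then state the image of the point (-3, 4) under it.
non-uniform scaling by (-4, -3); image of (-3, 4) is (12, -12)

This is diagonal with distinct entries, so it scales the x-axis by -4 and the y-axis by -3.
The matrix [[-4, 0], [0, -3]] represents: non-uniform scaling by (-4, -3).
Applying it to (-3, 4): [-4·-3 + 0·4, 0·-3 + -3·4] = (12, -12).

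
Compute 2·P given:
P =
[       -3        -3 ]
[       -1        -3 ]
2P =
[       -6        -6 ]
[       -2        -6 ]

Scalar multiplication is elementwise: (2P)[i][j] = 2 * P[i][j].
  (2P)[0][0] = 2 * (-3) = -6
  (2P)[0][1] = 2 * (-3) = -6
  (2P)[1][0] = 2 * (-1) = -2
  (2P)[1][1] = 2 * (-3) = -6
2P =
[       -6        -6 ]
[       -2        -6 ]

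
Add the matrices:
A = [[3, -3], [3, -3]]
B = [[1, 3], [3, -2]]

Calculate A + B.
[[4, 0], [6, -5]]

Add corresponding elements:
(3)+(1)=4
(-3)+(3)=0
(3)+(3)=6
(-3)+(-2)=-5
A + B = [[4, 0], [6, -5]]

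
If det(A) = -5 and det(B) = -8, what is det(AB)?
40

Use the multiplicative property of determinants: det(AB) = det(A)*det(B).
det(AB) = (-5)*(-8) = 40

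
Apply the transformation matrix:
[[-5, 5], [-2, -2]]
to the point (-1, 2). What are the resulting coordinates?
(15, -2)

Matrix multiplication:
[[-5, 5], [-2, -2]] × [-1, 2]ᵀ
= [-5×-1 + 5×2, -2×-1 + -2×2]ᵀ
= [15.0000, -2.0000]ᵀ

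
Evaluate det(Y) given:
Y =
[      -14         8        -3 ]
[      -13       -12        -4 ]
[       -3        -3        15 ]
det(Y) = 4335

Expand along row 0 (cofactor expansion): det(Y) = a*(e*i - f*h) - b*(d*i - f*g) + c*(d*h - e*g), where the 3×3 is [[a, b, c], [d, e, f], [g, h, i]].
Minor M_00 = (-12)*(15) - (-4)*(-3) = -180 - 12 = -192.
Minor M_01 = (-13)*(15) - (-4)*(-3) = -195 - 12 = -207.
Minor M_02 = (-13)*(-3) - (-12)*(-3) = 39 - 36 = 3.
det(Y) = (-14)*(-192) - (8)*(-207) + (-3)*(3) = 2688 + 1656 - 9 = 4335.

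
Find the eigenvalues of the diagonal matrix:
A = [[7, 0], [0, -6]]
λ₁ = 7, λ₂ = -6

The characteristic polynomial of A is det(A - λI) = (7 - λ)(-6 - λ) = 0.
The roots are λ = 7 and λ = -6, so the eigenvalues are the diagonal entries.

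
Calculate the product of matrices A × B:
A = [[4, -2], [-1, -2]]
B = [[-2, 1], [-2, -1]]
[[-4, 6], [6, 1]]

Matrix multiplication:
C[0][0] = 4×-2 + -2×-2 = -4
C[0][1] = 4×1 + -2×-1 = 6
C[1][0] = -1×-2 + -2×-2 = 6
C[1][1] = -1×1 + -2×-1 = 1
Result: [[-4, 6], [6, 1]]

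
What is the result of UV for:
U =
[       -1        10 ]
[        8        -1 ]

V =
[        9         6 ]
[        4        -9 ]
UV =
[       31       -96 ]
[       68        57 ]

Matrix multiplication: (UV)[i][j] = sum over k of U[i][k] * V[k][j].
  (UV)[0][0] = (-1)*(9) + (10)*(4) = 31
  (UV)[0][1] = (-1)*(6) + (10)*(-9) = -96
  (UV)[1][0] = (8)*(9) + (-1)*(4) = 68
  (UV)[1][1] = (8)*(6) + (-1)*(-9) = 57
UV =
[       31       -96 ]
[       68        57 ]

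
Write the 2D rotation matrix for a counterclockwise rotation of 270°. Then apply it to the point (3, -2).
R = [[0, 1], [-1, 0]]; R·(3, -2) = (-2, -3)

Rotation matrix formula: R(θ) = [[cos θ, -sin θ], [sin θ, cos θ]]
For θ = 270°:
cos(270°) = 0
sin(270°) = -1
R = [[0, 1], [-1, 0]]
Apply to (3, -2): [0·3 + (1)·-2, -1·3 + 0·-2] = (-2, -3)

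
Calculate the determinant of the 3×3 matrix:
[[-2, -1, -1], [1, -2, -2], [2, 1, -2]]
-15

Expansion along first row:
det = -2·det([[-2,-2],[1,-2]]) - -1·det([[1,-2],[2,-2]]) + -1·det([[1,-2],[2,1]])
    = -2·(-2·-2 - -2·1) - -1·(1·-2 - -2·2) + -1·(1·1 - -2·2)
    = -2·6 - -1·2 + -1·5
    = -12 + 2 + -5 = -15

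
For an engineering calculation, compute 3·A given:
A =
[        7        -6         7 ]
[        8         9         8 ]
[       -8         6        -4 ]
3A =
[       21       -18        21 ]
[       24        27        24 ]
[      -24        18       -12 ]

Scalar multiplication is elementwise: (3A)[i][j] = 3 * A[i][j].
  (3A)[0][0] = 3 * (7) = 21
  (3A)[0][1] = 3 * (-6) = -18
  (3A)[0][2] = 3 * (7) = 21
  (3A)[1][0] = 3 * (8) = 24
  (3A)[1][1] = 3 * (9) = 27
  (3A)[1][2] = 3 * (8) = 24
  (3A)[2][0] = 3 * (-8) = -24
  (3A)[2][1] = 3 * (6) = 18
  (3A)[2][2] = 3 * (-4) = -12
3A =
[       21       -18        21 ]
[       24        27        24 ]
[      -24        18       -12 ]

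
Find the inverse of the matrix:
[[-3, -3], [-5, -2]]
[[2/9, -1/3], [-5/9, 1/3]]

For [[a,b],[c,d]], inverse = (1/det)·[[d,-b],[-c,a]]
det = -3·-2 - -3·-5 = -9
Inverse = (1/-9)·[[-2, 3], [5, -3]]
        = [[2/9, -1/3], [-5/9, 1/3]]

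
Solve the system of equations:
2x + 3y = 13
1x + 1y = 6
x = 5, y = 1

Use elimination (row reduction):
Equation 1: 2x + 3y = 13.
Equation 2: 1x + 1y = 6.
Multiply Eq1 by 1 and Eq2 by 2: 2x + 3y = 13;  2x + 2y = 12.
Subtract: (-1)y = -1, so y = 1.
Back-substitute into Eq1: 2x + 3*(1) = 13, so x = 5.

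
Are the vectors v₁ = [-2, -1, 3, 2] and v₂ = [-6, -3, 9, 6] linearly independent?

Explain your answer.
No, linearly dependent (v₂ = 3·v₁)

Check whether there is a scalar k with v₂ = k·v₁.
Comparing components, k = 3 satisfies 3·[-2, -1, 3, 2] = [-6, -3, 9, 6].
Since v₂ is a scalar multiple of v₁, the two vectors are linearly dependent.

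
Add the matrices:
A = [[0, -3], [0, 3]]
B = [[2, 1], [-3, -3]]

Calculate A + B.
[[2, -2], [-3, 0]]

Add corresponding elements:
(0)+(2)=2
(-3)+(1)=-2
(0)+(-3)=-3
(3)+(-3)=0
A + B = [[2, -2], [-3, 0]]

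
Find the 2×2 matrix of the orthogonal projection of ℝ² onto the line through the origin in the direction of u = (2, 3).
[[4/13, 6/13], [6/13, 9/13]]

The orthogonal projection onto the line spanned by a nonzero vector u = (a, b) has matrix P = (u uᵀ) / (uᵀ u) = (1/(a² + b²)) · [[a², ab], [ab, b²]].
Here u = (2, 3), so a² + b² = 4 + 9 = 13.
P = (1/13) · [[4, 6], [6, 9]] = [[4/13, 6/13], [6/13, 9/13]].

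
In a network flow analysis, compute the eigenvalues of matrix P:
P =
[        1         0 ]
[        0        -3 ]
λ = -3, 1

Solve det(P - λI) = 0. For a 2×2 matrix the characteristic equation is λ² - (trace)λ + det = 0.
trace(P) = a + d = 1 - 3 = -2.
det(P) = a*d - b*c = (1)*(-3) - (0)*(0) = -3 - 0 = -3.
Characteristic equation: λ² - (-2)λ + (-3) = 0.
Discriminant = (-2)² - 4*(-3) = 4 + 12 = 16.
λ = (-2 ± √16) / 2 = (-2 ± 4) / 2 = -3, 1.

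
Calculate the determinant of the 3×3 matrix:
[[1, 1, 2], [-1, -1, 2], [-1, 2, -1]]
-12

Expansion along first row:
det = 1·det([[-1,2],[2,-1]]) - 1·det([[-1,2],[-1,-1]]) + 2·det([[-1,-1],[-1,2]])
    = 1·(-1·-1 - 2·2) - 1·(-1·-1 - 2·-1) + 2·(-1·2 - -1·-1)
    = 1·-3 - 1·3 + 2·-3
    = -3 + -3 + -6 = -12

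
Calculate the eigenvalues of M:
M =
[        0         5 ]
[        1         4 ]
λ = -1, 5

Solve det(M - λI) = 0. For a 2×2 matrix the characteristic equation is λ² - (trace)λ + det = 0.
trace(M) = a + d = 0 + 4 = 4.
det(M) = a*d - b*c = (0)*(4) - (5)*(1) = 0 - 5 = -5.
Characteristic equation: λ² - (4)λ + (-5) = 0.
Discriminant = (4)² - 4*(-5) = 16 + 20 = 36.
λ = (4 ± √36) / 2 = (4 ± 6) / 2 = -1, 5.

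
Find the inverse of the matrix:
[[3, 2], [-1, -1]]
[[1, 2], [-1, -3]]

For [[a,b],[c,d]], inverse = (1/det)·[[d,-b],[-c,a]]
det = 3·-1 - 2·-1 = -1
Inverse = (1/-1)·[[-1, -2], [1, 3]]
        = [[1, 2], [-1, -3]]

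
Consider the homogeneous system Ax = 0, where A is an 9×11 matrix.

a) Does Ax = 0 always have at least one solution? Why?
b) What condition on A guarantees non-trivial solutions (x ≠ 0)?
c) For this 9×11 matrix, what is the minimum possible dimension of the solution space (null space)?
a) Yes, x = 0 is always a solution. b) When A has linearly dependent columns (rank < n). c) Minimum nullity = 2.

a) x = 0 satisfies A·0 = 0, so the zero vector is always a solution.
b) Non-trivial solutions exist iff the columns of A are linearly dependent, equivalently rank(A) < n (the number of columns).
c) By rank-nullity, rank(A) + nullity(A) = n = 11. Since A has only 9 rows, rank(A) ≤ 9, so nullity(A) ≥ 11 - 9 = 2.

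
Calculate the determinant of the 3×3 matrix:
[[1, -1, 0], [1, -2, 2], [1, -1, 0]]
0

Expansion along first row:
det = 1·det([[-2,2],[-1,0]]) - -1·det([[1,2],[1,0]]) + 0·det([[1,-2],[1,-1]])
    = 1·(-2·0 - 2·-1) - -1·(1·0 - 2·1) + 0·(1·-1 - -2·1)
    = 1·2 - -1·-2 + 0·1
    = 2 + -2 + 0 = 0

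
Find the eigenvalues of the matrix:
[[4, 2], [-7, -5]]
λ = -3 and λ = 2

Characteristic equation: det(A - λI) = 0
λ² - (trace)λ + (det) = 0
λ² - (-1)λ + (-6) = 0
λ² + 1λ - 6 = 0
Solving: λ = -3, 2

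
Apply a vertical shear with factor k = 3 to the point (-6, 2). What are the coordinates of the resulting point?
(-6, -16)

Shear matrix for vertical shear with factor k = 3:
[[1, 0], [3, 1]]
Result: (-6, 2) → (-6, -16)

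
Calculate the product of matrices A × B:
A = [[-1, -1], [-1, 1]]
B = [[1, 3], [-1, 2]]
[[0, -5], [-2, -1]]

Matrix multiplication:
C[0][0] = -1×1 + -1×-1 = 0
C[0][1] = -1×3 + -1×2 = -5
C[1][0] = -1×1 + 1×-1 = -2
C[1][1] = -1×3 + 1×2 = -1
Result: [[0, -5], [-2, -1]]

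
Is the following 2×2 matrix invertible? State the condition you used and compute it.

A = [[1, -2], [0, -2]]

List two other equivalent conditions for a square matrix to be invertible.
Yes, invertible; det(A) = -2 ≠ 0. Equivalent conditions: rank(A) = 2; Ax = 0 has only the trivial solution; 0 is not an eigenvalue; the columns of A are linearly independent.

To check invertibility, compute det(A).
The given matrix is triangular, so det(A) equals the product of its diagonal entries = -2 ≠ 0.
Since det(A) ≠ 0, A is invertible.
Equivalent conditions for a square matrix A to be invertible:
- rank(A) = 2 (full rank).
- The homogeneous system Ax = 0 has only the trivial solution x = 0.
- 0 is not an eigenvalue of A.
- The columns (equivalently rows) of A are linearly independent.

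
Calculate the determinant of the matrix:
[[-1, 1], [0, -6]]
6

For a 2×2 matrix [[a, b], [c, d]], det = ad - bc
det = (-1)(-6) - (1)(0) = 6 - 0 = 6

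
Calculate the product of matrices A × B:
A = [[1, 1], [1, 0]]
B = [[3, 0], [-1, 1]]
[[2, 1], [3, 0]]

Matrix multiplication:
C[0][0] = 1×3 + 1×-1 = 2
C[0][1] = 1×0 + 1×1 = 1
C[1][0] = 1×3 + 0×-1 = 3
C[1][1] = 1×0 + 0×1 = 0
Result: [[2, 1], [3, 0]]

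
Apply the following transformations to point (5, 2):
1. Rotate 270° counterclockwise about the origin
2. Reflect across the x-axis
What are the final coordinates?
(2, 5)

Step 1: Rotate 270° → (2, -5)
Step 2: Reflect across the x-axis → (2, 5)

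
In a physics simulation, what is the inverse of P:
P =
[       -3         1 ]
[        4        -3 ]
det(P) = 5
P⁻¹ =
[     -3/5      -1/5 ]
[     -4/5      -3/5 ]

For a 2×2 matrix P = [[a, b], [c, d]] with det(P) ≠ 0, P⁻¹ = (1/det(P)) * [[d, -b], [-c, a]].
det(P) = (-3)*(-3) - (1)*(4) = 9 - 4 = 5.
P⁻¹ = (1/5) * [[-3, -1], [-4, -3]].
Dividing each entry by 5 and reducing:
P⁻¹ =
[     -3/5      -1/5 ]
[     -4/5      -3/5 ]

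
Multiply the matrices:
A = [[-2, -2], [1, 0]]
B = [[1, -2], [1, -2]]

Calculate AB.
[[-4, 8], [1, -2]]

Each entry (i,j) of AB = sum over k of A[i][k]*B[k][j].
(AB)[0][0] = (-2)*(1) + (-2)*(1) = -4
(AB)[0][1] = (-2)*(-2) + (-2)*(-2) = 8
(AB)[1][0] = (1)*(1) + (0)*(1) = 1
(AB)[1][1] = (1)*(-2) + (0)*(-2) = -2
AB = [[-4, 8], [1, -2]]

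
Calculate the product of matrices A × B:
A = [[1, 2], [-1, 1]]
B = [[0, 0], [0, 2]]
[[0, 4], [0, 2]]

Matrix multiplication:
C[0][0] = 1×0 + 2×0 = 0
C[0][1] = 1×0 + 2×2 = 4
C[1][0] = -1×0 + 1×0 = 0
C[1][1] = -1×0 + 1×2 = 2
Result: [[0, 4], [0, 2]]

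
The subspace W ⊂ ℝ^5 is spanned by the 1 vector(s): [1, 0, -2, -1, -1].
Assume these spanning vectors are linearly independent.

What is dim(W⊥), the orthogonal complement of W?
dim(W⊥) = 4

For any subspace W of ℝ^n, dim(W) + dim(W⊥) = n (the whole-space dimension).
Here the given 1 vectors are linearly independent, so dim(W) = 1.
Thus dim(W⊥) = n - dim(W) = 5 - 1 = 4.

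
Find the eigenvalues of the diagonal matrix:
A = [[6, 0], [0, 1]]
λ₁ = 6, λ₂ = 1

The characteristic polynomial of A is det(A - λI) = (6 - λ)(1 - λ) = 0.
The roots are λ = 6 and λ = 1, so the eigenvalues are the diagonal entries.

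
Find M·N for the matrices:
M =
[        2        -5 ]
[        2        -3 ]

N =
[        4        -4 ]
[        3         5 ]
MN =
[       -7       -33 ]
[       -1       -23 ]

Matrix multiplication: (MN)[i][j] = sum over k of M[i][k] * N[k][j].
  (MN)[0][0] = (2)*(4) + (-5)*(3) = -7
  (MN)[0][1] = (2)*(-4) + (-5)*(5) = -33
  (MN)[1][0] = (2)*(4) + (-3)*(3) = -1
  (MN)[1][1] = (2)*(-4) + (-3)*(5) = -23
MN =
[       -7       -33 ]
[       -1       -23 ]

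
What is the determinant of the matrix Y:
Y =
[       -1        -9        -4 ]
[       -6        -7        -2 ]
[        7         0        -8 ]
det(Y) = 306

Expand along row 0 (cofactor expansion): det(Y) = a*(e*i - f*h) - b*(d*i - f*g) + c*(d*h - e*g), where the 3×3 is [[a, b, c], [d, e, f], [g, h, i]].
Minor M_00 = (-7)*(-8) - (-2)*(0) = 56 - 0 = 56.
Minor M_01 = (-6)*(-8) - (-2)*(7) = 48 + 14 = 62.
Minor M_02 = (-6)*(0) - (-7)*(7) = 0 + 49 = 49.
det(Y) = (-1)*(56) - (-9)*(62) + (-4)*(49) = -56 + 558 - 196 = 306.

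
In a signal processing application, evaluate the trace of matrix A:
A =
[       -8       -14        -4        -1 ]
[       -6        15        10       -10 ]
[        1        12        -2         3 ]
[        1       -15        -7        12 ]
tr(A) = -8 + 15 - 2 + 12 = 17

The trace of a square matrix is the sum of its diagonal entries.
Diagonal entries of A: A[0][0] = -8, A[1][1] = 15, A[2][2] = -2, A[3][3] = 12.
tr(A) = -8 + 15 - 2 + 12 = 17.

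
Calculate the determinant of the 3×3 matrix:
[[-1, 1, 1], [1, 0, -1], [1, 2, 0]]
-1

Expansion along first row:
det = -1·det([[0,-1],[2,0]]) - 1·det([[1,-1],[1,0]]) + 1·det([[1,0],[1,2]])
    = -1·(0·0 - -1·2) - 1·(1·0 - -1·1) + 1·(1·2 - 0·1)
    = -1·2 - 1·1 + 1·2
    = -2 + -1 + 2 = -1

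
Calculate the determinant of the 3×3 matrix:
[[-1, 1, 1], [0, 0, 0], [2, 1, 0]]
0

Expansion along first row:
det = -1·det([[0,0],[1,0]]) - 1·det([[0,0],[2,0]]) + 1·det([[0,0],[2,1]])
    = -1·(0·0 - 0·1) - 1·(0·0 - 0·2) + 1·(0·1 - 0·2)
    = -1·0 - 1·0 + 1·0
    = 0 + 0 + 0 = 0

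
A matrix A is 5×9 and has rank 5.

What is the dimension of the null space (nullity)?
4

The rank-nullity theorem for an m×n matrix states:
rank(A) + nullity(A) = n (the number of columns).
Here n = 9 and rank(A) = 5, so nullity(A) = 9 - 5 = 4.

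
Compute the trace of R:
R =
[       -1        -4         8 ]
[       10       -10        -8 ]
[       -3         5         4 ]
tr(R) = -1 - 10 + 4 = -7

The trace of a square matrix is the sum of its diagonal entries.
Diagonal entries of R: R[0][0] = -1, R[1][1] = -10, R[2][2] = 4.
tr(R) = -1 - 10 + 4 = -7.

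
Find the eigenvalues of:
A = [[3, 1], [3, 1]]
λ = 0, 4

Solve det(A - λI) = 0. For a 2×2 matrix this is λ² - (trace)λ + det = 0.
trace(A) = 3 + 1 = 4.
det(A) = (3)*(1) - (1)*(3) = 3 - 3 = 0.
Characteristic equation: λ² - (4)λ + (0) = 0.
Discriminant: (4)² - 4*(0) = 16 - 0 = 16.
Roots: λ = (4 ± √16) / 2 = 0, 4.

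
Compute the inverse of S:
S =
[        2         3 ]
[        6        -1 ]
det(S) = -20
S⁻¹ =
[     1/20      3/20 ]
[     3/10     -1/10 ]

For a 2×2 matrix S = [[a, b], [c, d]] with det(S) ≠ 0, S⁻¹ = (1/det(S)) * [[d, -b], [-c, a]].
det(S) = (2)*(-1) - (3)*(6) = -2 - 18 = -20.
S⁻¹ = (1/-20) * [[-1, -3], [-6, 2]].
Dividing each entry by -20 and reducing:
S⁻¹ =
[     1/20      3/20 ]
[     3/10     -1/10 ]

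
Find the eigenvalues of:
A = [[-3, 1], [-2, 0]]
λ = -2, -1

Solve det(A - λI) = 0. For a 2×2 matrix this is λ² - (trace)λ + det = 0.
trace(A) = -3 + 0 = -3.
det(A) = (-3)*(0) - (1)*(-2) = 0 + 2 = 2.
Characteristic equation: λ² - (-3)λ + (2) = 0.
Discriminant: (-3)² - 4*(2) = 9 - 8 = 1.
Roots: λ = (-3 ± √1) / 2 = -2, -1.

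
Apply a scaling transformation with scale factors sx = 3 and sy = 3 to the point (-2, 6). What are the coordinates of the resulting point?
(-6, 18)

Scaling matrix:
[[3, 0], [0, 3]]
Result: (-2 × 3, 6 × 3) = (-6, 18)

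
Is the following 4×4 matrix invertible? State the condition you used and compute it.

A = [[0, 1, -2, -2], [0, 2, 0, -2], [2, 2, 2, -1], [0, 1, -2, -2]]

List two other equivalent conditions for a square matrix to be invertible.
No, not invertible; det(A) = 0 (two rows are equal, so the rows are linearly dependent). Equivalent conditions (failing for this A): rank(A) < 4; Ax = 0 has non-trivial solutions; 0 is an eigenvalue; the columns are linearly dependent.

To check invertibility, compute det(A).
In this matrix, row 0 and the last row are identical, so one row is a scalar multiple of another and the rows are linearly dependent.
A matrix with linearly dependent rows has det = 0 and is not invertible.
Equivalent failed conditions:
- rank(A) < 4.
- Ax = 0 has non-trivial solutions.
- 0 is an eigenvalue.
- The columns are linearly dependent.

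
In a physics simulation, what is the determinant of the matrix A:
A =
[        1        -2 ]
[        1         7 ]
det(A) = 9

For a 2×2 matrix [[a, b], [c, d]], det = a*d - b*c.
det(A) = (1)*(7) - (-2)*(1) = 7 + 2 = 9.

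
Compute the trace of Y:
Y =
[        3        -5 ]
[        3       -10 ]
tr(Y) = 3 - 10 = -7

The trace of a square matrix is the sum of its diagonal entries.
Diagonal entries of Y: Y[0][0] = 3, Y[1][1] = -10.
tr(Y) = 3 - 10 = -7.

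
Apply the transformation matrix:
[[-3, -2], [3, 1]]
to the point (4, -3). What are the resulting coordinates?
(-6, 9)

Matrix multiplication:
[[-3, -2], [3, 1]] × [4, -3]ᵀ
= [-3×4 + -2×-3, 3×4 + 1×-3]ᵀ
= [-6.0000, 9.0000]ᵀ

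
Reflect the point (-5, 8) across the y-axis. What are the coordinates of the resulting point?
(5, 8)

Reflection across y-axis: (-5, 8) → (5, 8)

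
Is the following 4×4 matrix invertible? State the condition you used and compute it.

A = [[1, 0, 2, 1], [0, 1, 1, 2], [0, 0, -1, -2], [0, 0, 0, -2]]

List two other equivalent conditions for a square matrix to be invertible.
Yes, invertible; det(A) = 2 ≠ 0. Equivalent conditions: rank(A) = 4; Ax = 0 has only the trivial solution; 0 is not an eigenvalue; the columns of A are linearly independent.

To check invertibility, compute det(A).
The given matrix is triangular, so det(A) equals the product of its diagonal entries = 2 ≠ 0.
Since det(A) ≠ 0, A is invertible.
Equivalent conditions for a square matrix A to be invertible:
- rank(A) = 4 (full rank).
- The homogeneous system Ax = 0 has only the trivial solution x = 0.
- 0 is not an eigenvalue of A.
- The columns (equivalently rows) of A are linearly independent.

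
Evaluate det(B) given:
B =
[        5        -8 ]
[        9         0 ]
det(B) = 72

For a 2×2 matrix [[a, b], [c, d]], det = a*d - b*c.
det(B) = (5)*(0) - (-8)*(9) = 0 + 72 = 72.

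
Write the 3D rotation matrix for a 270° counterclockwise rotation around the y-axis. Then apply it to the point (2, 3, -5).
R = [[0, 0, -1], [0, 1, 0], [1, 0, 0]]; R·(2, 3, -5) = (5, 3, 2)

Rotation matrix for 270° around y-axis:
cos(270°) = 0, sin(270°) = -1
R = [[0, 0, -1], [0, 1, 0], [1, 0, 0]]
Apply to (2, 3, -5): R·[2, 3, -5]ᵀ = (5, 3, 2)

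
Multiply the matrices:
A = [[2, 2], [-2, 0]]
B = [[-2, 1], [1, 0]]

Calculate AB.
[[-2, 2], [4, -2]]

Each entry (i,j) of AB = sum over k of A[i][k]*B[k][j].
(AB)[0][0] = (2)*(-2) + (2)*(1) = -2
(AB)[0][1] = (2)*(1) + (2)*(0) = 2
(AB)[1][0] = (-2)*(-2) + (0)*(1) = 4
(AB)[1][1] = (-2)*(1) + (0)*(0) = -2
AB = [[-2, 2], [4, -2]]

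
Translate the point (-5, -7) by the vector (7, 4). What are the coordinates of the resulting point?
(2, -3)

Translation by (7, 4):
x' = -5 + 7 = 2
y' = -7 + 4 = -3
Homogeneous matrix: [[1, 0, 7], [0, 1, 4], [0, 0, 1]]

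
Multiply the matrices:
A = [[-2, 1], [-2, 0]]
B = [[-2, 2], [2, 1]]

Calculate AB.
[[6, -3], [4, -4]]

Each entry (i,j) of AB = sum over k of A[i][k]*B[k][j].
(AB)[0][0] = (-2)*(-2) + (1)*(2) = 6
(AB)[0][1] = (-2)*(2) + (1)*(1) = -3
(AB)[1][0] = (-2)*(-2) + (0)*(2) = 4
(AB)[1][1] = (-2)*(2) + (0)*(1) = -4
AB = [[6, -3], [4, -4]]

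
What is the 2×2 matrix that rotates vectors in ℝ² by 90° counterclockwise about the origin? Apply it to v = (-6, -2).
R = [[0, -1], [1, 0]]; R·v = (2, -6)

A counterclockwise rotation by angle θ in ℝ² has matrix R(θ) = [[cos θ, -sin θ], [sin θ, cos θ]].
For θ = 90°: cos θ = 0, sin θ = 1.
R(90°) = [[0, -1], [1, 0]].
R·v = [0·-6 + (-1)·-2, 1·-6 + 0·-2] = (2, -6).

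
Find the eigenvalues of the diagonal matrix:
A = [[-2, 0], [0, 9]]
λ₁ = -2, λ₂ = 9

The characteristic polynomial of A is det(A - λI) = (-2 - λ)(9 - λ) = 0.
The roots are λ = -2 and λ = 9, so the eigenvalues are the diagonal entries.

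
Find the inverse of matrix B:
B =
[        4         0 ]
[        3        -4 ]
det(B) = -16
B⁻¹ =
[      1/4         0 ]
[     3/16      -1/4 ]

For a 2×2 matrix B = [[a, b], [c, d]] with det(B) ≠ 0, B⁻¹ = (1/det(B)) * [[d, -b], [-c, a]].
det(B) = (4)*(-4) - (0)*(3) = -16 - 0 = -16.
B⁻¹ = (1/-16) * [[-4, 0], [-3, 4]].
Dividing each entry by -16 and reducing:
B⁻¹ =
[      1/4         0 ]
[     3/16      -1/4 ]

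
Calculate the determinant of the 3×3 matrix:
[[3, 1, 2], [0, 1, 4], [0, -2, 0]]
24

Expansion along first row:
det = 3·det([[1,4],[-2,0]]) - 1·det([[0,4],[0,0]]) + 2·det([[0,1],[0,-2]])
    = 3·(1·0 - 4·-2) - 1·(0·0 - 4·0) + 2·(0·-2 - 1·0)
    = 3·8 - 1·0 + 2·0
    = 24 + 0 + 0 = 24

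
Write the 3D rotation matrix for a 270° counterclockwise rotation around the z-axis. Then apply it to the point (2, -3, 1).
R = [[0, 1, 0], [-1, 0, 0], [0, 0, 1]]; R·(2, -3, 1) = (-3, -2, 1)

Rotation matrix for 270° around z-axis:
cos(270°) = 0, sin(270°) = -1
R = [[0, 1, 0], [-1, 0, 0], [0, 0, 1]]
Apply to (2, -3, 1): R·[2, -3, 1]ᵀ = (-3, -2, 1)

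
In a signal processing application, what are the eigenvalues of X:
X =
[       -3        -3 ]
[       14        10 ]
λ = 3, 4

Solve det(X - λI) = 0. For a 2×2 matrix the characteristic equation is λ² - (trace)λ + det = 0.
trace(X) = a + d = -3 + 10 = 7.
det(X) = a*d - b*c = (-3)*(10) - (-3)*(14) = -30 + 42 = 12.
Characteristic equation: λ² - (7)λ + (12) = 0.
Discriminant = (7)² - 4*(12) = 49 - 48 = 1.
λ = (7 ± √1) / 2 = (7 ± 1) / 2 = 3, 4.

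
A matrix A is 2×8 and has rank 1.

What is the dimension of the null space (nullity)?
7

The rank-nullity theorem for an m×n matrix states:
rank(A) + nullity(A) = n (the number of columns).
Here n = 8 and rank(A) = 1, so nullity(A) = 8 - 1 = 7.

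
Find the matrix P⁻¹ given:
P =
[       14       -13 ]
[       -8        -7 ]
det(P) = -202
P⁻¹ =
[    7/202   -13/202 ]
[   -4/101    -7/101 ]

For a 2×2 matrix P = [[a, b], [c, d]] with det(P) ≠ 0, P⁻¹ = (1/det(P)) * [[d, -b], [-c, a]].
det(P) = (14)*(-7) - (-13)*(-8) = -98 - 104 = -202.
P⁻¹ = (1/-202) * [[-7, 13], [8, 14]].
Dividing each entry by -202 and reducing:
P⁻¹ =
[    7/202   -13/202 ]
[   -4/101    -7/101 ]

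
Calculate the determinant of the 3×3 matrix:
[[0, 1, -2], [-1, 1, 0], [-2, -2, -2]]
-10

Expansion along first row:
det = 0·det([[1,0],[-2,-2]]) - 1·det([[-1,0],[-2,-2]]) + -2·det([[-1,1],[-2,-2]])
    = 0·(1·-2 - 0·-2) - 1·(-1·-2 - 0·-2) + -2·(-1·-2 - 1·-2)
    = 0·-2 - 1·2 + -2·4
    = 0 + -2 + -8 = -10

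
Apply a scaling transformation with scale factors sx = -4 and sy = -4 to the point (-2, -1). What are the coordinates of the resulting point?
(8, 4)

Scaling matrix:
[[-4, 0], [0, -4]]
Result: (-2 × -4, -1 × -4) = (8, 4)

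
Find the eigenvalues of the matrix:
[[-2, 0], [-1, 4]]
λ = -2 and λ = 4

Characteristic equation: det(A - λI) = 0
λ² - (trace)λ + (det) = 0
λ² - (2)λ + (-8) = 0
λ² - 2λ - 8 = 0
Solving: λ = -2, 4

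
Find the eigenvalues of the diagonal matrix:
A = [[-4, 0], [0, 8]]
λ₁ = -4, λ₂ = 8

The characteristic polynomial of A is det(A - λI) = (-4 - λ)(8 - λ) = 0.
The roots are λ = -4 and λ = 8, so the eigenvalues are the diagonal entries.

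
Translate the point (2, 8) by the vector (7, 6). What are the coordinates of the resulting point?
(9, 14)

Translation by (7, 6):
x' = 2 + 7 = 9
y' = 8 + 6 = 14
Homogeneous matrix: [[1, 0, 7], [0, 1, 6], [0, 0, 1]]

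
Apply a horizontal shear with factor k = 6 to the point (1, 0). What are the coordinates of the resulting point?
(1, 0)

Shear matrix for horizontal shear with factor k = 6:
[[1, 6], [0, 1]]
Result: (1, 0) → (1, 0)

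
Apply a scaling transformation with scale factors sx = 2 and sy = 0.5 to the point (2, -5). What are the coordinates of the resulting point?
(4, -2.5)

Scaling matrix:
[[2, 0], [0, 0.50]]
Result: (2 × 2, -5 × 0.5) = (4, -2.5)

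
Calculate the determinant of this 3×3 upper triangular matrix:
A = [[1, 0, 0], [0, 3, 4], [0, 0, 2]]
6

The determinant of a triangular matrix is the product of its diagonal entries (the off-diagonal entries above the diagonal do not affect it).
det(A) = (1) * (3) * (2) = 6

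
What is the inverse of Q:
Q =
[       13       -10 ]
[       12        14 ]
det(Q) = 302
Q⁻¹ =
[    7/151     5/151 ]
[   -6/151    13/302 ]

For a 2×2 matrix Q = [[a, b], [c, d]] with det(Q) ≠ 0, Q⁻¹ = (1/det(Q)) * [[d, -b], [-c, a]].
det(Q) = (13)*(14) - (-10)*(12) = 182 + 120 = 302.
Q⁻¹ = (1/302) * [[14, 10], [-12, 13]].
Dividing each entry by 302 and reducing:
Q⁻¹ =
[    7/151     5/151 ]
[   -6/151    13/302 ]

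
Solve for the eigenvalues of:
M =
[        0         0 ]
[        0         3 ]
λ = 0, 3

Solve det(M - λI) = 0. For a 2×2 matrix the characteristic equation is λ² - (trace)λ + det = 0.
trace(M) = a + d = 0 + 3 = 3.
det(M) = a*d - b*c = (0)*(3) - (0)*(0) = 0 - 0 = 0.
Characteristic equation: λ² - (3)λ + (0) = 0.
Discriminant = (3)² - 4*(0) = 9 - 0 = 9.
λ = (3 ± √9) / 2 = (3 ± 3) / 2 = 0, 3.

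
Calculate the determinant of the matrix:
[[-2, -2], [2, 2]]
0

For a 2×2 matrix [[a, b], [c, d]], det = ad - bc
det = (-2)(2) - (-2)(2) = -4 - -4 = 0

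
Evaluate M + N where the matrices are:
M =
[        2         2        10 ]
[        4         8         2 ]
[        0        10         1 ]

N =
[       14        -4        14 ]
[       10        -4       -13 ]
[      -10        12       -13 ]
M + N =
[       16        -2        24 ]
[       14         4       -11 ]
[      -10        22       -12 ]

Matrix addition is elementwise: (M+N)[i][j] = M[i][j] + N[i][j].
  (M+N)[0][0] = (2) + (14) = 16
  (M+N)[0][1] = (2) + (-4) = -2
  (M+N)[0][2] = (10) + (14) = 24
  (M+N)[1][0] = (4) + (10) = 14
  (M+N)[1][1] = (8) + (-4) = 4
  (M+N)[1][2] = (2) + (-13) = -11
  (M+N)[2][0] = (0) + (-10) = -10
  (M+N)[2][1] = (10) + (12) = 22
  (M+N)[2][2] = (1) + (-13) = -12
M + N =
[       16        -2        24 ]
[       14         4       -11 ]
[      -10        22       -12 ]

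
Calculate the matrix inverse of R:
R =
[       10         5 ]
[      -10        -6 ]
det(R) = -10
R⁻¹ =
[      3/5       1/2 ]
[       -1        -1 ]

For a 2×2 matrix R = [[a, b], [c, d]] with det(R) ≠ 0, R⁻¹ = (1/det(R)) * [[d, -b], [-c, a]].
det(R) = (10)*(-6) - (5)*(-10) = -60 + 50 = -10.
R⁻¹ = (1/-10) * [[-6, -5], [10, 10]].
Dividing each entry by -10 and reducing:
R⁻¹ =
[      3/5       1/2 ]
[       -1        -1 ]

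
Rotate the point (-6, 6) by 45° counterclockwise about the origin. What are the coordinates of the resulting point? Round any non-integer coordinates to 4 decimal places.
(-8.4853, 0.0000)

Rotation matrix R(θ) = [[cos θ, -sin θ], [sin θ, cos θ]]; for θ = 45°:
R = [[√2/2, -√2/2], [√2/2, √2/2]]
Result: R × [-6, 6]ᵀ = [√2/2·-6 + (-√2/2)·6, √2/2·-6 + (√2/2)·6]ᵀ = (-8.4853, 0.0000)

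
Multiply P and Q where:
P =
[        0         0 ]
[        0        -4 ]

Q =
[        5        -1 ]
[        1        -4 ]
PQ =
[        0         0 ]
[       -4        16 ]

Matrix multiplication: (PQ)[i][j] = sum over k of P[i][k] * Q[k][j].
  (PQ)[0][0] = (0)*(5) + (0)*(1) = 0
  (PQ)[0][1] = (0)*(-1) + (0)*(-4) = 0
  (PQ)[1][0] = (0)*(5) + (-4)*(1) = -4
  (PQ)[1][1] = (0)*(-1) + (-4)*(-4) = 16
PQ =
[        0         0 ]
[       -4        16 ]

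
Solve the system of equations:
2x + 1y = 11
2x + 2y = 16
x = 3, y = 5

Use elimination (row reduction):
Equation 1: 2x + 1y = 11.
Equation 2: 2x + 2y = 16.
Multiply Eq1 by 2 and Eq2 by 2: 4x + 2y = 22;  4x + 4y = 32.
Subtract: (2)y = 10, so y = 5.
Back-substitute into Eq1: 2x + 1*(5) = 11, so x = 3.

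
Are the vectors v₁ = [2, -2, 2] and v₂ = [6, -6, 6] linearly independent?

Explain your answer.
No, linearly dependent (v₂ = 3·v₁)

Check whether there is a scalar k with v₂ = k·v₁.
Comparing components, k = 3 satisfies 3·[2, -2, 2] = [6, -6, 6].
Since v₂ is a scalar multiple of v₁, the two vectors are linearly dependent.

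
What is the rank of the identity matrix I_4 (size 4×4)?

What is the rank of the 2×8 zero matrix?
rank(I_4) = 4, rank(0) = 0

The identity I_4 has 4 columns that are the standard basis vectors e_1, …, e_4. These are linearly independent, so all 4 columns are pivots and rank(I_4) = 4.
The 2×8 zero matrix has every entry zero, so every row is the zero row and there are no pivots; rank(0) = 0.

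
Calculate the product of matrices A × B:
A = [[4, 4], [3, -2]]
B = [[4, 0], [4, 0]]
[[32, 0], [4, 0]]

Matrix multiplication:
C[0][0] = 4×4 + 4×4 = 32
C[0][1] = 4×0 + 4×0 = 0
C[1][0] = 3×4 + -2×4 = 4
C[1][1] = 3×0 + -2×0 = 0
Result: [[32, 0], [4, 0]]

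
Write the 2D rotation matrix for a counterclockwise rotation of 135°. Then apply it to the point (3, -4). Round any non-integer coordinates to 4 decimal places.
R = [[-√2/2, -√2/2], [√2/2, -√2/2]]; R·(3, -4) = (0.7071, 4.9497)

Rotation matrix formula: R(θ) = [[cos θ, -sin θ], [sin θ, cos θ]]
For θ = 135°:
cos(135°) = -√2/2
sin(135°) = √2/2
R = [[-√2/2, -√2/2], [√2/2, -√2/2]]
Apply to (3, -4): [-√2/2·3 + (-√2/2)·-4, √2/2·3 + -√2/2·-4] = (0.7071, 4.9497)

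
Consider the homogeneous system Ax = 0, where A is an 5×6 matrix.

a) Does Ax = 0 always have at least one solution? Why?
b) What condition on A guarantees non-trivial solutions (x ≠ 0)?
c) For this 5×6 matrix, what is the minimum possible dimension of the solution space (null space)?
a) Yes, x = 0 is always a solution. b) When A has linearly dependent columns (rank < n). c) Minimum nullity = 1.

a) x = 0 satisfies A·0 = 0, so the zero vector is always a solution.
b) Non-trivial solutions exist iff the columns of A are linearly dependent, equivalently rank(A) < n (the number of columns).
c) By rank-nullity, rank(A) + nullity(A) = n = 6. Since A has only 5 rows, rank(A) ≤ 5, so nullity(A) ≥ 6 - 5 = 1.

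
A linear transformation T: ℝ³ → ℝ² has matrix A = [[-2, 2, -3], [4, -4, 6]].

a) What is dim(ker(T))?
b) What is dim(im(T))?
dim(ker) = 2, dim(im) = 1

Observe that row 2 = -2 × row 1 (so the rows are linearly dependent).
Thus rank(A) = 1 (only one linearly independent row).
dim(im(T)) = rank(A) = 1.
By the rank-nullity theorem applied to T: ℝ³ → ℝ², rank(A) + nullity(A) = 3 (the domain dimension), so dim(ker(T)) = 3 - 1 = 2.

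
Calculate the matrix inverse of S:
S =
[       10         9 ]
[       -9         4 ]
det(S) = 121
S⁻¹ =
[    4/121    -9/121 ]
[    9/121    10/121 ]

For a 2×2 matrix S = [[a, b], [c, d]] with det(S) ≠ 0, S⁻¹ = (1/det(S)) * [[d, -b], [-c, a]].
det(S) = (10)*(4) - (9)*(-9) = 40 + 81 = 121.
S⁻¹ = (1/121) * [[4, -9], [9, 10]].
Dividing each entry by 121 and reducing:
S⁻¹ =
[    4/121    -9/121 ]
[    9/121    10/121 ]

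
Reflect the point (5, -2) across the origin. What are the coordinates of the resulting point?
(-5, 2)

Reflection across origin: (5, -2) → (-5, 2)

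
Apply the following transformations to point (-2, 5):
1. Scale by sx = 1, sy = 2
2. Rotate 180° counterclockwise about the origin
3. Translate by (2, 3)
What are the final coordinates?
(4, -7)

Step 1: Scale → (-2, 10)
Step 2: Rotate 180° → (2, -10)
Step 3: Translate → (4, -7)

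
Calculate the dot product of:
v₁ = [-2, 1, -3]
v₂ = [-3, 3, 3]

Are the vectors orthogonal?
0, Yes

The dot product is the sum of products of corresponding components.
v₁·v₂ = (-2)*(-3) + (1)*(3) + (-3)*(3) = 6 + 3 - 9 = 0.
Two vectors are orthogonal iff their dot product is 0; here the dot product is 0, so the vectors are orthogonal.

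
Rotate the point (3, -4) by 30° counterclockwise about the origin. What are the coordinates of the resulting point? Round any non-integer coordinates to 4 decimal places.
(4.5981, -1.9641)

Rotation matrix R(θ) = [[cos θ, -sin θ], [sin θ, cos θ]]; for θ = 30°:
R = [[√3/2, -1/2], [1/2, √3/2]]
Result: R × [3, -4]ᵀ = [√3/2·3 + (-1/2)·-4, 1/2·3 + (√3/2)·-4]ᵀ = (4.5981, -1.9641)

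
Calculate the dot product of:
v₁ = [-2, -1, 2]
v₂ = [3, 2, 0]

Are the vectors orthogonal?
-8, No

The dot product is the sum of products of corresponding components.
v₁·v₂ = (-2)*(3) + (-1)*(2) + (2)*(0) = -6 - 2 + 0 = -8.
Two vectors are orthogonal iff their dot product is 0; here the dot product is -8, so the vectors are not orthogonal.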